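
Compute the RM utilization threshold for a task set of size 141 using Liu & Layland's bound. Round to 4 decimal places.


Compute 2^(1/141) = 1.0049280405
Subtract 1: 1.0049280405 - 1 = 0.0049280405
Multiply by n: 141 * 0.0049280405 = 0.6948537105
Round to 4 dp: 0.6949

0.6949


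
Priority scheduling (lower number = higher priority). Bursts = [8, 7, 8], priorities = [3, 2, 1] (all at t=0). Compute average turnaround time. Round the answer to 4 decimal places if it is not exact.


Sort by priority (ascending = highest first):
Order: [(1, 8), (2, 7), (3, 8)]
Completion times:
  Priority 1, burst=8, C=8
  Priority 2, burst=7, C=15
  Priority 3, burst=8, C=23
Average turnaround = 46/3 = 15.3333

15.3333


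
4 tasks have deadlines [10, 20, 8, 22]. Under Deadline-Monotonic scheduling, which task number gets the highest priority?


Sort tasks by relative deadline (ascending):
  Task 3: deadline = 8
  Task 1: deadline = 10
  Task 2: deadline = 20
  Task 4: deadline = 22
Priority order (highest first): [3, 1, 2, 4]
Highest priority task = 3

3


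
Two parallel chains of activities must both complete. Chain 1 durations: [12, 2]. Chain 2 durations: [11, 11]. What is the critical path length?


Path A total = 12 + 2 = 14
Path B total = 11 + 11 = 22
Critical path = longest path = max(14, 22) = 22

22


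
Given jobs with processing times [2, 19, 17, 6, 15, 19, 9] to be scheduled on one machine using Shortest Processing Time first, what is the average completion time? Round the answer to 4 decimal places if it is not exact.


Sort jobs by processing time (SPT order): [2, 6, 9, 15, 17, 19, 19]
Compute completion times sequentially:
  Job 1: processing = 2, completes at 2
  Job 2: processing = 6, completes at 8
  Job 3: processing = 9, completes at 17
  Job 4: processing = 15, completes at 32
  Job 5: processing = 17, completes at 49
  Job 6: processing = 19, completes at 68
  Job 7: processing = 19, completes at 87
Sum of completion times = 263
Average completion time = 263/7 = 37.5714

37.5714


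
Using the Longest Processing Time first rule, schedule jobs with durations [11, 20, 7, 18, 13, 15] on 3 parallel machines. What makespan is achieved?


Sort jobs in decreasing order (LPT): [20, 18, 15, 13, 11, 7]
Assign each job to the least loaded machine:
  Machine 1: jobs [20, 7], load = 27
  Machine 2: jobs [18, 11], load = 29
  Machine 3: jobs [15, 13], load = 28
Makespan = max load = 29

29


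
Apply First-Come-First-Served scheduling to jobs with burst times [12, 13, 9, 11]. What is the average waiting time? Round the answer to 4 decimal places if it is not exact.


FCFS order (as given): [12, 13, 9, 11]
Waiting times:
  Job 1: wait = 0
  Job 2: wait = 12
  Job 3: wait = 25
  Job 4: wait = 34
Sum of waiting times = 71
Average waiting time = 71/4 = 17.75

17.75


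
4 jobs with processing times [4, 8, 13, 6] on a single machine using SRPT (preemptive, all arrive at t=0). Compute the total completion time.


Since all jobs arrive at t=0, SRPT equals SPT ordering.
SPT order: [4, 6, 8, 13]
Completion times:
  Job 1: p=4, C=4
  Job 2: p=6, C=10
  Job 3: p=8, C=18
  Job 4: p=13, C=31
Total completion time = 4 + 10 + 18 + 31 = 63

63


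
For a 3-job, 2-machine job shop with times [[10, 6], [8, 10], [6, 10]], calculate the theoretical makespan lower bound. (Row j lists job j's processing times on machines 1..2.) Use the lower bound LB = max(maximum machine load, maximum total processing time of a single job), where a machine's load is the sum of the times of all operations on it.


Machine loads:
  Machine 1: 10 + 8 + 6 = 24
  Machine 2: 6 + 10 + 10 = 26
Max machine load = 26
Job totals:
  Job 1: 16
  Job 2: 18
  Job 3: 16
Max job total = 18
Lower bound = max(26, 18) = 26

26


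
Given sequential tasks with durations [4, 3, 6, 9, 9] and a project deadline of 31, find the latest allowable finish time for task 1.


LF(activity 1) = deadline - sum of successor durations
Successors: activities 2 through 5 with durations [3, 6, 9, 9]
Sum of successor durations = 27
LF = 31 - 27 = 4

4


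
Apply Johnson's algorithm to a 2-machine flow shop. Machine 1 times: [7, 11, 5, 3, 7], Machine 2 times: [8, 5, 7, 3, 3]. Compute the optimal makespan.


Apply Johnson's rule:
  Group 1 (a <= b): [(4, 3, 3), (3, 5, 7), (1, 7, 8)]
  Group 2 (a > b): [(2, 11, 5), (5, 7, 3)]
Optimal job order: [4, 3, 1, 2, 5]
Schedule:
  Job 4: M1 done at 3, M2 done at 6
  Job 3: M1 done at 8, M2 done at 15
  Job 1: M1 done at 15, M2 done at 23
  Job 2: M1 done at 26, M2 done at 31
  Job 5: M1 done at 33, M2 done at 36
Makespan = 36

36


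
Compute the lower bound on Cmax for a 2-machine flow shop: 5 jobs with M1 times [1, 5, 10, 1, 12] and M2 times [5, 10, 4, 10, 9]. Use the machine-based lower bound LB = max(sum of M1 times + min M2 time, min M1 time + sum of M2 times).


LB1 = sum(M1 times) + min(M2 times) = 29 + 4 = 33
LB2 = min(M1 times) + sum(M2 times) = 1 + 38 = 39
Lower bound = max(LB1, LB2) = max(33, 39) = 39

39


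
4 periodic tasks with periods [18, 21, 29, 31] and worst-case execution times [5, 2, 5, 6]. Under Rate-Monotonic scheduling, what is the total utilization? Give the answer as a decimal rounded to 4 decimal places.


Compute individual utilizations (exact fractions):
  Task 1: C/T = 5/18 (approx. 0.2778)
  Task 2: C/T = 2/21 (approx. 0.0952)
  Task 3: C/T = 5/29 (approx. 0.1724)
  Task 4: C/T = 6/31 (approx. 0.1935)
Total utilization U = 5/18 + 2/21 + 5/29 + 6/31 = 83707/113274
Rounded to 4 decimal places: U = 0.7390
RM (Liu & Layland) bound for 4 tasks = 0.756828; compare with U = 83707/113274 (approx. 0.738978)
U <= bound, so schedulable by RM sufficient condition.

0.7390


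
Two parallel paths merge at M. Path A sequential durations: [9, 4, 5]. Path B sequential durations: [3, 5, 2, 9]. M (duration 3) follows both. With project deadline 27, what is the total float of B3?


Forward pass: ES(B3) = sum of predecessors on chain B = 8
EF = ES + duration = 8 + 2 = 10
Backward pass: LF(M) = deadline = 27; LS(M) = 27 - 3 = 24
LF(B3) = LS(M) - sum(successors on chain B) = 24 - 9 = 15
LS = LF - duration = 15 - 2 = 13
Total float = LS - ES = 13 - 8 = 5

5


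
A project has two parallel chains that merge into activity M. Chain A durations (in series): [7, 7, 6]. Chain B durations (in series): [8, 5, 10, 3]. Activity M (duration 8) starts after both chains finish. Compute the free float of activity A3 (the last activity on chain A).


ES(A3) = sum of predecessors on chain A = 14
EF(A3) = ES + duration = 14 + 6 = 20
Successor of A3 is M. ES(M) = max(sum(A), sum(B)) = max(20, 26) = 26
Free float = ES(successor) - EF(current) = 26 - 20 = 6

6


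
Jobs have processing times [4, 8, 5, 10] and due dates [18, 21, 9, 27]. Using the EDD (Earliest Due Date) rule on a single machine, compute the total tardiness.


Sort by due date (EDD order): [(5, 9), (4, 18), (8, 21), (10, 27)]
Compute completion times and tardiness:
  Job 1: p=5, d=9, C=5, tardiness=max(0,5-9)=0
  Job 2: p=4, d=18, C=9, tardiness=max(0,9-18)=0
  Job 3: p=8, d=21, C=17, tardiness=max(0,17-21)=0
  Job 4: p=10, d=27, C=27, tardiness=max(0,27-27)=0
Total tardiness = 0

0


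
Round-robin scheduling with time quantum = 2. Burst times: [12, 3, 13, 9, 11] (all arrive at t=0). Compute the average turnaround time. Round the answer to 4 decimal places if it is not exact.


Time quantum = 2
Execution trace:
  J1 runs 2 units, time = 2
  J2 runs 2 units, time = 4
  J3 runs 2 units, time = 6
  J4 runs 2 units, time = 8
  J5 runs 2 units, time = 10
  J1 runs 2 units, time = 12
  J2 runs 1 units, time = 13
  J3 runs 2 units, time = 15
  J4 runs 2 units, time = 17
  J5 runs 2 units, time = 19
  J1 runs 2 units, time = 21
  J3 runs 2 units, time = 23
  J4 runs 2 units, time = 25
  J5 runs 2 units, time = 27
  J1 runs 2 units, time = 29
  J3 runs 2 units, time = 31
  J4 runs 2 units, time = 33
  J5 runs 2 units, time = 35
  J1 runs 2 units, time = 37
  J3 runs 2 units, time = 39
  J4 runs 1 units, time = 40
  J5 runs 2 units, time = 42
  J1 runs 2 units, time = 44
  J3 runs 2 units, time = 46
  J5 runs 1 units, time = 47
  J3 runs 1 units, time = 48
Finish times: [44, 13, 48, 40, 47]
Average turnaround = 192/5 = 38.4

38.4


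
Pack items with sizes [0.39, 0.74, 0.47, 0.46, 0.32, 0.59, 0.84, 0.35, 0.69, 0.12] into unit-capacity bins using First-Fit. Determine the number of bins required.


Place items sequentially using First-Fit:
  Item 0.39 -> new Bin 1
  Item 0.74 -> new Bin 2
  Item 0.47 -> Bin 1 (now 0.86)
  Item 0.46 -> new Bin 3
  Item 0.32 -> Bin 3 (now 0.78)
  Item 0.59 -> new Bin 4
  Item 0.84 -> new Bin 5
  Item 0.35 -> Bin 4 (now 0.94)
  Item 0.69 -> new Bin 6
  Item 0.12 -> Bin 1 (now 0.98)
Total bins used = 6

6


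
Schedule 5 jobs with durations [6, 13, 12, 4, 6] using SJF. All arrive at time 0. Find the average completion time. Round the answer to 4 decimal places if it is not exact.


SJF order (ascending): [4, 6, 6, 12, 13]
Completion times:
  Job 1: burst=4, C=4
  Job 2: burst=6, C=10
  Job 3: burst=6, C=16
  Job 4: burst=12, C=28
  Job 5: burst=13, C=41
Average completion = 99/5 = 19.8

19.8


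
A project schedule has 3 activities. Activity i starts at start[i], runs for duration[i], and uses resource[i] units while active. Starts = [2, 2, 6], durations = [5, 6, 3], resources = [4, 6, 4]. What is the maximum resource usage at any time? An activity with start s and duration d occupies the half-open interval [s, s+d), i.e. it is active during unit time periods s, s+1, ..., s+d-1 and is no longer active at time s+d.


Each activity i is active on [start_i, start_i + duration_i).
Compute total resource usage per time slot:
  t=0: active resources = [], total = 0
  t=1: active resources = [], total = 0
  t=2: active resources = [4, 6], total = 10
  t=3: active resources = [4, 6], total = 10
  t=4: active resources = [4, 6], total = 10
  t=5: active resources = [4, 6], total = 10
  t=6: active resources = [4, 6, 4], total = 14
  t=7: active resources = [6, 4], total = 10
  t=8: active resources = [4], total = 4
Peak resource demand = 14

14


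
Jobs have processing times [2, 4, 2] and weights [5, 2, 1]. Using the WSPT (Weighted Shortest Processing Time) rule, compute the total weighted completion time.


Compute p/w ratios and sort ascending (WSPT): [(2, 5), (4, 2), (2, 1)]
Compute weighted completion times:
  Job (p=2,w=5): C=2, w*C=5*2=10
  Job (p=4,w=2): C=6, w*C=2*6=12
  Job (p=2,w=1): C=8, w*C=1*8=8
Total weighted completion time = 30

30


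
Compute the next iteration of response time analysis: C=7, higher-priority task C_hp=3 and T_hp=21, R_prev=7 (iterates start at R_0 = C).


R_next = C + ceil(R_prev / T_hp) * C_hp
ceil(7 / 21) = ceil(0.3333) = 1
Interference = 1 * 3 = 3
R_next = 7 + 3 = 10

10


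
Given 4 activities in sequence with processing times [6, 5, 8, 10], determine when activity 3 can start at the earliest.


Activity 3 starts after activities 1 through 2 complete.
Predecessor durations: [6, 5]
ES = 6 + 5 = 11

11


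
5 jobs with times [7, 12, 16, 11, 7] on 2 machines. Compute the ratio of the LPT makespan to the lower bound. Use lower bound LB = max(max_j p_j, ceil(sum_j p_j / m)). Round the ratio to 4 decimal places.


LPT order: [16, 12, 11, 7, 7]
Machine loads after assignment: [30, 23]
LPT makespan = 30
Lower bound = max(max_job, ceil(total/2)) = max(16, 27) = 27
Ratio = 30 / 27 = 1.1111

1.1111


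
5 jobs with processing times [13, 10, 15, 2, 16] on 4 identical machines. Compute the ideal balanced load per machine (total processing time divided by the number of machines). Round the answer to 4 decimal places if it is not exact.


Total processing time = 13 + 10 + 15 + 2 + 16 = 56
Number of machines = 4
Ideal balanced load = 56 / 4 = 14.0

14.0


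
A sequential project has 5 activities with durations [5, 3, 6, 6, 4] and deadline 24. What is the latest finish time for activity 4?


LF(activity 4) = deadline - sum of successor durations
Successors: activities 5 through 5 with durations [4]
Sum of successor durations = 4
LF = 24 - 4 = 20

20


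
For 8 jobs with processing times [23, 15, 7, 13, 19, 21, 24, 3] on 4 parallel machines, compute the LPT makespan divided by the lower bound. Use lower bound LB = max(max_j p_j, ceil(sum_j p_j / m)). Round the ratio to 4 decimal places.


LPT order: [24, 23, 21, 19, 15, 13, 7, 3]
Machine loads after assignment: [27, 30, 34, 34]
LPT makespan = 34
Lower bound = max(max_job, ceil(total/4)) = max(24, 32) = 32
Ratio = 34 / 32 = 1.0625

1.0625


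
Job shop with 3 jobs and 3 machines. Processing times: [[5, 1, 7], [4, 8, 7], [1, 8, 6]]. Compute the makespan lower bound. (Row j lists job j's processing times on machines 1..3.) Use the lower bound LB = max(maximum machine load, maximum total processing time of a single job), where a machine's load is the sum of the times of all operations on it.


Machine loads:
  Machine 1: 5 + 4 + 1 = 10
  Machine 2: 1 + 8 + 8 = 17
  Machine 3: 7 + 7 + 6 = 20
Max machine load = 20
Job totals:
  Job 1: 13
  Job 2: 19
  Job 3: 15
Max job total = 19
Lower bound = max(20, 19) = 20

20


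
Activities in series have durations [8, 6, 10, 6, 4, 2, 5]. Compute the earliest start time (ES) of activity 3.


Activity 3 starts after activities 1 through 2 complete.
Predecessor durations: [8, 6]
ES = 8 + 6 = 14

14


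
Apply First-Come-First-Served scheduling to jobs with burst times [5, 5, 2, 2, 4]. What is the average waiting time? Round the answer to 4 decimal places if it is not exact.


FCFS order (as given): [5, 5, 2, 2, 4]
Waiting times:
  Job 1: wait = 0
  Job 2: wait = 5
  Job 3: wait = 10
  Job 4: wait = 12
  Job 5: wait = 14
Sum of waiting times = 41
Average waiting time = 41/5 = 8.2

8.2


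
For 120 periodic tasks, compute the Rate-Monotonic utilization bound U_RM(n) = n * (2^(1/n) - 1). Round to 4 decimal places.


Compute 2^(1/120) = 1.0057929411
Subtract 1: 1.0057929411 - 1 = 0.0057929411
Multiply by n: 120 * 0.0057929411 = 0.6951529320
Round to 4 dp: 0.6952

0.6952


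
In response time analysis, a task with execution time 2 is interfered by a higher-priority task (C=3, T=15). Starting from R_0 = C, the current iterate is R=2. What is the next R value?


R_next = C + ceil(R_prev / T_hp) * C_hp
ceil(2 / 15) = ceil(0.1333) = 1
Interference = 1 * 3 = 3
R_next = 2 + 3 = 5

5


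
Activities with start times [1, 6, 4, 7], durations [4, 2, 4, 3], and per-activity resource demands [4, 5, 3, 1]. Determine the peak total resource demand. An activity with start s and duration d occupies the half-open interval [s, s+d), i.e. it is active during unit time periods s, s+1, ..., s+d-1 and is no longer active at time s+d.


Each activity i is active on [start_i, start_i + duration_i).
Compute total resource usage per time slot:
  t=0: active resources = [], total = 0
  t=1: active resources = [4], total = 4
  t=2: active resources = [4], total = 4
  t=3: active resources = [4], total = 4
  t=4: active resources = [4, 3], total = 7
  t=5: active resources = [3], total = 3
  t=6: active resources = [5, 3], total = 8
  t=7: active resources = [5, 3, 1], total = 9
  t=8: active resources = [1], total = 1
  t=9: active resources = [1], total = 1
Peak resource demand = 9

9


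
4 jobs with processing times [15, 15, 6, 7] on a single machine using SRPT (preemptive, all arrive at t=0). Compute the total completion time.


Since all jobs arrive at t=0, SRPT equals SPT ordering.
SPT order: [6, 7, 15, 15]
Completion times:
  Job 1: p=6, C=6
  Job 2: p=7, C=13
  Job 3: p=15, C=28
  Job 4: p=15, C=43
Total completion time = 6 + 13 + 28 + 43 = 90

90


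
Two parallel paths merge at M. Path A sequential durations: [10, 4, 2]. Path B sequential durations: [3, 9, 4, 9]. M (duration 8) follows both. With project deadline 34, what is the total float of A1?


Forward pass: ES(A1) = sum of predecessors on chain A = 0
EF = ES + duration = 0 + 10 = 10
Backward pass: LF(M) = deadline = 34; LS(M) = 34 - 8 = 26
LF(A1) = LS(M) - sum(successors on chain A) = 26 - 6 = 20
LS = LF - duration = 20 - 10 = 10
Total float = LS - ES = 10 - 0 = 10

10


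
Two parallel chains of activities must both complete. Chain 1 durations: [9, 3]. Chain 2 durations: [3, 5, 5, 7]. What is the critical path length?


Path A total = 9 + 3 = 12
Path B total = 3 + 5 + 5 + 7 = 20
Critical path = longest path = max(12, 20) = 20

20


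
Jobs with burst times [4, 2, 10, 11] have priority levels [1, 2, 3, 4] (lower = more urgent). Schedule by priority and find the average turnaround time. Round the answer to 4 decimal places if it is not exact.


Sort by priority (ascending = highest first):
Order: [(1, 4), (2, 2), (3, 10), (4, 11)]
Completion times:
  Priority 1, burst=4, C=4
  Priority 2, burst=2, C=6
  Priority 3, burst=10, C=16
  Priority 4, burst=11, C=27
Average turnaround = 53/4 = 13.25

13.25


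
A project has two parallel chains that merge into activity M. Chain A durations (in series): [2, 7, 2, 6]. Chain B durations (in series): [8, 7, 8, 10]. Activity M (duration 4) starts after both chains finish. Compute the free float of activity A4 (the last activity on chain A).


ES(A4) = sum of predecessors on chain A = 11
EF(A4) = ES + duration = 11 + 6 = 17
Successor of A4 is M. ES(M) = max(sum(A), sum(B)) = max(17, 33) = 33
Free float = ES(successor) - EF(current) = 33 - 17 = 16

16


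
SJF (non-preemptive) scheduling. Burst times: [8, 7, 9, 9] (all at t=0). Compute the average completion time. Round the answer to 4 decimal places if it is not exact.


SJF order (ascending): [7, 8, 9, 9]
Completion times:
  Job 1: burst=7, C=7
  Job 2: burst=8, C=15
  Job 3: burst=9, C=24
  Job 4: burst=9, C=33
Average completion = 79/4 = 19.75

19.75


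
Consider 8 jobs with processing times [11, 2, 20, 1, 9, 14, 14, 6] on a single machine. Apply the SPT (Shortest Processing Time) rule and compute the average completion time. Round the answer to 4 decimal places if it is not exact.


Sort jobs by processing time (SPT order): [1, 2, 6, 9, 11, 14, 14, 20]
Compute completion times sequentially:
  Job 1: processing = 1, completes at 1
  Job 2: processing = 2, completes at 3
  Job 3: processing = 6, completes at 9
  Job 4: processing = 9, completes at 18
  Job 5: processing = 11, completes at 29
  Job 6: processing = 14, completes at 43
  Job 7: processing = 14, completes at 57
  Job 8: processing = 20, completes at 77
Sum of completion times = 237
Average completion time = 237/8 = 29.625

29.625


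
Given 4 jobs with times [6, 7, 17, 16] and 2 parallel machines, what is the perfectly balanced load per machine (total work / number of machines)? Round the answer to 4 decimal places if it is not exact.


Total processing time = 6 + 7 + 17 + 16 = 46
Number of machines = 2
Ideal balanced load = 46 / 2 = 23.0

23.0


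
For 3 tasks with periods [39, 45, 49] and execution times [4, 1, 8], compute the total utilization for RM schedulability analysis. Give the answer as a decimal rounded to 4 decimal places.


Compute individual utilizations (exact fractions):
  Task 1: C/T = 4/39 (approx. 0.1026)
  Task 2: C/T = 1/45 (approx. 0.0222)
  Task 3: C/T = 8/49 (approx. 0.1633)
Total utilization U = 4/39 + 1/45 + 8/49 = 8257/28665
Rounded to 4 decimal places: U = 0.2881
RM (Liu & Layland) bound for 3 tasks = 0.779763; compare with U = 8257/28665 (approx. 0.288052)
U <= bound, so schedulable by RM sufficient condition.

0.2881


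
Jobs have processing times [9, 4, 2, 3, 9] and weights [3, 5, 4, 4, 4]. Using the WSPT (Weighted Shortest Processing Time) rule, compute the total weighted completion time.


Compute p/w ratios and sort ascending (WSPT): [(2, 4), (3, 4), (4, 5), (9, 4), (9, 3)]
Compute weighted completion times:
  Job (p=2,w=4): C=2, w*C=4*2=8
  Job (p=3,w=4): C=5, w*C=4*5=20
  Job (p=4,w=5): C=9, w*C=5*9=45
  Job (p=9,w=4): C=18, w*C=4*18=72
  Job (p=9,w=3): C=27, w*C=3*27=81
Total weighted completion time = 226

226


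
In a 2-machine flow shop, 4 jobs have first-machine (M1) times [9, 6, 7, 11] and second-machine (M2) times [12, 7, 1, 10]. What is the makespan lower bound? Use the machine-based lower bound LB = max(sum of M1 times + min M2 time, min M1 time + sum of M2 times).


LB1 = sum(M1 times) + min(M2 times) = 33 + 1 = 34
LB2 = min(M1 times) + sum(M2 times) = 6 + 30 = 36
Lower bound = max(LB1, LB2) = max(34, 36) = 36

36


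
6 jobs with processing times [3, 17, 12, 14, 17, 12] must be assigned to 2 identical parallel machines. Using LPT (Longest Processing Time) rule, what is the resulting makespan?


Sort jobs in decreasing order (LPT): [17, 17, 14, 12, 12, 3]
Assign each job to the least loaded machine:
  Machine 1: jobs [17, 14, 3], load = 34
  Machine 2: jobs [17, 12, 12], load = 41
Makespan = max load = 41

41


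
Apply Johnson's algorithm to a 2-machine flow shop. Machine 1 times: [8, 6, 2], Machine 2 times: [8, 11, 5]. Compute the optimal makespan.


Apply Johnson's rule:
  Group 1 (a <= b): [(3, 2, 5), (2, 6, 11), (1, 8, 8)]
  Group 2 (a > b): []
Optimal job order: [3, 2, 1]
Schedule:
  Job 3: M1 done at 2, M2 done at 7
  Job 2: M1 done at 8, M2 done at 19
  Job 1: M1 done at 16, M2 done at 27
Makespan = 27

27


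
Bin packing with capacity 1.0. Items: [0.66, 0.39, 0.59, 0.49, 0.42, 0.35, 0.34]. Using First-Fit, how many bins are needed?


Place items sequentially using First-Fit:
  Item 0.66 -> new Bin 1
  Item 0.39 -> new Bin 2
  Item 0.59 -> Bin 2 (now 0.98)
  Item 0.49 -> new Bin 3
  Item 0.42 -> Bin 3 (now 0.91)
  Item 0.35 -> new Bin 4
  Item 0.34 -> Bin 1 (now 1.0)
Total bins used = 4

4


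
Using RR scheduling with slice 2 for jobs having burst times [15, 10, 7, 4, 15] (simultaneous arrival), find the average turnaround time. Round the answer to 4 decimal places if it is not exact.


Time quantum = 2
Execution trace:
  J1 runs 2 units, time = 2
  J2 runs 2 units, time = 4
  J3 runs 2 units, time = 6
  J4 runs 2 units, time = 8
  J5 runs 2 units, time = 10
  J1 runs 2 units, time = 12
  J2 runs 2 units, time = 14
  J3 runs 2 units, time = 16
  J4 runs 2 units, time = 18
  J5 runs 2 units, time = 20
  J1 runs 2 units, time = 22
  J2 runs 2 units, time = 24
  J3 runs 2 units, time = 26
  J5 runs 2 units, time = 28
  J1 runs 2 units, time = 30
  J2 runs 2 units, time = 32
  J3 runs 1 units, time = 33
  J5 runs 2 units, time = 35
  J1 runs 2 units, time = 37
  J2 runs 2 units, time = 39
  J5 runs 2 units, time = 41
  J1 runs 2 units, time = 43
  J5 runs 2 units, time = 45
  J1 runs 2 units, time = 47
  J5 runs 2 units, time = 49
  J1 runs 1 units, time = 50
  J5 runs 1 units, time = 51
Finish times: [50, 39, 33, 18, 51]
Average turnaround = 191/5 = 38.2

38.2


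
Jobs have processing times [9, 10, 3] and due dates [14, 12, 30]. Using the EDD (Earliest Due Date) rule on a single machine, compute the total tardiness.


Sort by due date (EDD order): [(10, 12), (9, 14), (3, 30)]
Compute completion times and tardiness:
  Job 1: p=10, d=12, C=10, tardiness=max(0,10-12)=0
  Job 2: p=9, d=14, C=19, tardiness=max(0,19-14)=5
  Job 3: p=3, d=30, C=22, tardiness=max(0,22-30)=0
Total tardiness = 5

5


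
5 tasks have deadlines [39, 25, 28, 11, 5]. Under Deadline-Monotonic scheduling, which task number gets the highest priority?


Sort tasks by relative deadline (ascending):
  Task 5: deadline = 5
  Task 4: deadline = 11
  Task 2: deadline = 25
  Task 3: deadline = 28
  Task 1: deadline = 39
Priority order (highest first): [5, 4, 2, 3, 1]
Highest priority task = 5

5


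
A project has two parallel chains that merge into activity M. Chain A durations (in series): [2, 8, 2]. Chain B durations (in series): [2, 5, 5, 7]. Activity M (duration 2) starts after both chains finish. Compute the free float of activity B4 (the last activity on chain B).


ES(B4) = sum of predecessors on chain B = 12
EF(B4) = ES + duration = 12 + 7 = 19
Successor of B4 is M. ES(M) = max(sum(A), sum(B)) = max(12, 19) = 19
Free float = ES(successor) - EF(current) = 19 - 19 = 0

0


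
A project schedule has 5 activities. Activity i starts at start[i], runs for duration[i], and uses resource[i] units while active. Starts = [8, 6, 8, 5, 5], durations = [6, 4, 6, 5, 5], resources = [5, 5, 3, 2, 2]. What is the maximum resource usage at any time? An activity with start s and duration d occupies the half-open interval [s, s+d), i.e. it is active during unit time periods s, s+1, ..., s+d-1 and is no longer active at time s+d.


Each activity i is active on [start_i, start_i + duration_i).
Compute total resource usage per time slot:
  t=0: active resources = [], total = 0
  t=1: active resources = [], total = 0
  t=2: active resources = [], total = 0
  t=3: active resources = [], total = 0
  t=4: active resources = [], total = 0
  t=5: active resources = [2, 2], total = 4
  t=6: active resources = [5, 2, 2], total = 9
  t=7: active resources = [5, 2, 2], total = 9
  t=8: active resources = [5, 5, 3, 2, 2], total = 17
  t=9: active resources = [5, 5, 3, 2, 2], total = 17
  t=10: active resources = [5, 3], total = 8
  t=11: active resources = [5, 3], total = 8
  t=12: active resources = [5, 3], total = 8
  t=13: active resources = [5, 3], total = 8
Peak resource demand = 17

17


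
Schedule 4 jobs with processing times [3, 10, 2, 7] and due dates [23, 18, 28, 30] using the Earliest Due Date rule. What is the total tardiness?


Sort by due date (EDD order): [(10, 18), (3, 23), (2, 28), (7, 30)]
Compute completion times and tardiness:
  Job 1: p=10, d=18, C=10, tardiness=max(0,10-18)=0
  Job 2: p=3, d=23, C=13, tardiness=max(0,13-23)=0
  Job 3: p=2, d=28, C=15, tardiness=max(0,15-28)=0
  Job 4: p=7, d=30, C=22, tardiness=max(0,22-30)=0
Total tardiness = 0

0


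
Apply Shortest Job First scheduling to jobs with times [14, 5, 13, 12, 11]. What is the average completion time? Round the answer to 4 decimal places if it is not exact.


SJF order (ascending): [5, 11, 12, 13, 14]
Completion times:
  Job 1: burst=5, C=5
  Job 2: burst=11, C=16
  Job 3: burst=12, C=28
  Job 4: burst=13, C=41
  Job 5: burst=14, C=55
Average completion = 145/5 = 29.0

29.0


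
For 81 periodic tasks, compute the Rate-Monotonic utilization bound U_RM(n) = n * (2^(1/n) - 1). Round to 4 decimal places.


Compute 2^(1/81) = 1.0085940916
Subtract 1: 1.0085940916 - 1 = 0.0085940916
Multiply by n: 81 * 0.0085940916 = 0.6961214196
Round to 4 dp: 0.6961

0.6961


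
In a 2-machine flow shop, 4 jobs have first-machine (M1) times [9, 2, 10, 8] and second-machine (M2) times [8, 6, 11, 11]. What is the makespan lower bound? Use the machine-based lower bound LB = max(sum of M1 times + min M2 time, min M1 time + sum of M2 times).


LB1 = sum(M1 times) + min(M2 times) = 29 + 6 = 35
LB2 = min(M1 times) + sum(M2 times) = 2 + 36 = 38
Lower bound = max(LB1, LB2) = max(35, 38) = 38

38


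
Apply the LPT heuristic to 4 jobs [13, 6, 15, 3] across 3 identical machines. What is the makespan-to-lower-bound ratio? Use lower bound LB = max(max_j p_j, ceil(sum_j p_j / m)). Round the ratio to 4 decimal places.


LPT order: [15, 13, 6, 3]
Machine loads after assignment: [15, 13, 9]
LPT makespan = 15
Lower bound = max(max_job, ceil(total/3)) = max(15, 13) = 15
Ratio = 15 / 15 = 1.0

1.0


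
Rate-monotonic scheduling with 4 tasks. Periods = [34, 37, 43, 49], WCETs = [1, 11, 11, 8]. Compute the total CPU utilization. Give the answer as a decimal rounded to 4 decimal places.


Compute individual utilizations (exact fractions):
  Task 1: C/T = 1/34 (approx. 0.0294)
  Task 2: C/T = 11/37 (approx. 0.2973)
  Task 3: C/T = 11/43 (approx. 0.2558)
  Task 4: C/T = 8/49 (approx. 0.1633)
Total utilization U = 1/34 + 11/37 + 11/43 + 8/49 = 1976791/2650606
Rounded to 4 decimal places: U = 0.7458
RM (Liu & Layland) bound for 4 tasks = 0.756828; compare with U = 1976791/2650606 (approx. 0.745788)
U <= bound, so schedulable by RM sufficient condition.

0.7458


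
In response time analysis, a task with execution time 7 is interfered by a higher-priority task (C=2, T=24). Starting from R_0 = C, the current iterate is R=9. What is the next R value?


R_next = C + ceil(R_prev / T_hp) * C_hp
ceil(9 / 24) = ceil(0.375) = 1
Interference = 1 * 2 = 2
R_next = 7 + 2 = 9
R_next = R_prev, so the iteration has converged (response time = 9).

9


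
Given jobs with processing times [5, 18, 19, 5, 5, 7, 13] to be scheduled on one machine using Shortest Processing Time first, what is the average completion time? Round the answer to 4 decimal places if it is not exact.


Sort jobs by processing time (SPT order): [5, 5, 5, 7, 13, 18, 19]
Compute completion times sequentially:
  Job 1: processing = 5, completes at 5
  Job 2: processing = 5, completes at 10
  Job 3: processing = 5, completes at 15
  Job 4: processing = 7, completes at 22
  Job 5: processing = 13, completes at 35
  Job 6: processing = 18, completes at 53
  Job 7: processing = 19, completes at 72
Sum of completion times = 212
Average completion time = 212/7 = 30.2857

30.2857


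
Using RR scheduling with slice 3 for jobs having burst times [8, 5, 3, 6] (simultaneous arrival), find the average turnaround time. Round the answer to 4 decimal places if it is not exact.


Time quantum = 3
Execution trace:
  J1 runs 3 units, time = 3
  J2 runs 3 units, time = 6
  J3 runs 3 units, time = 9
  J4 runs 3 units, time = 12
  J1 runs 3 units, time = 15
  J2 runs 2 units, time = 17
  J4 runs 3 units, time = 20
  J1 runs 2 units, time = 22
Finish times: [22, 17, 9, 20]
Average turnaround = 68/4 = 17.0

17.0


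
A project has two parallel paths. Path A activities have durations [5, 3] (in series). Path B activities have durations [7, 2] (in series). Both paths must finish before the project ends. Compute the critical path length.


Path A total = 5 + 3 = 8
Path B total = 7 + 2 = 9
Critical path = longest path = max(8, 9) = 9

9


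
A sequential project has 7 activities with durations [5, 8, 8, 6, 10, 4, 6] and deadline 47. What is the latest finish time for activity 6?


LF(activity 6) = deadline - sum of successor durations
Successors: activities 7 through 7 with durations [6]
Sum of successor durations = 6
LF = 47 - 6 = 41

41


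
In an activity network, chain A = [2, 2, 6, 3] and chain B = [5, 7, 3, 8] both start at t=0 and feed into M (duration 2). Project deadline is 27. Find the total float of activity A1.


Forward pass: ES(A1) = sum of predecessors on chain A = 0
EF = ES + duration = 0 + 2 = 2
Backward pass: LF(M) = deadline = 27; LS(M) = 27 - 2 = 25
LF(A1) = LS(M) - sum(successors on chain A) = 25 - 11 = 14
LS = LF - duration = 14 - 2 = 12
Total float = LS - ES = 12 - 0 = 12

12


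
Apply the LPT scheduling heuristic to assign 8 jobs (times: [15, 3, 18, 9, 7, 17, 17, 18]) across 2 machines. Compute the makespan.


Sort jobs in decreasing order (LPT): [18, 18, 17, 17, 15, 9, 7, 3]
Assign each job to the least loaded machine:
  Machine 1: jobs [18, 17, 15, 3], load = 53
  Machine 2: jobs [18, 17, 9, 7], load = 51
Makespan = max load = 53

53


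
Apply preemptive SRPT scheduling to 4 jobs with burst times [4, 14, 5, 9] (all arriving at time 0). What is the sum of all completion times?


Since all jobs arrive at t=0, SRPT equals SPT ordering.
SPT order: [4, 5, 9, 14]
Completion times:
  Job 1: p=4, C=4
  Job 2: p=5, C=9
  Job 3: p=9, C=18
  Job 4: p=14, C=32
Total completion time = 4 + 9 + 18 + 32 = 63

63


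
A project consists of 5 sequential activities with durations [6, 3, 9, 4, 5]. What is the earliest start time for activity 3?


Activity 3 starts after activities 1 through 2 complete.
Predecessor durations: [6, 3]
ES = 6 + 3 = 9

9


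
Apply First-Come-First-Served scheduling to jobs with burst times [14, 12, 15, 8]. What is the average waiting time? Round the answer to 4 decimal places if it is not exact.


FCFS order (as given): [14, 12, 15, 8]
Waiting times:
  Job 1: wait = 0
  Job 2: wait = 14
  Job 3: wait = 26
  Job 4: wait = 41
Sum of waiting times = 81
Average waiting time = 81/4 = 20.25

20.25


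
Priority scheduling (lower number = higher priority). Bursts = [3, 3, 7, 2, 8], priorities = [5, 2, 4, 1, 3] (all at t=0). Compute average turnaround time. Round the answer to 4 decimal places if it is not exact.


Sort by priority (ascending = highest first):
Order: [(1, 2), (2, 3), (3, 8), (4, 7), (5, 3)]
Completion times:
  Priority 1, burst=2, C=2
  Priority 2, burst=3, C=5
  Priority 3, burst=8, C=13
  Priority 4, burst=7, C=20
  Priority 5, burst=3, C=23
Average turnaround = 63/5 = 12.6

12.6


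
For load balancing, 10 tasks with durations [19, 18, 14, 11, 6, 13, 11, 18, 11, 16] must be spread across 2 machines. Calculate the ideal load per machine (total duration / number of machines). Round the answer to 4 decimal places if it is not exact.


Total processing time = 19 + 18 + 14 + 11 + 6 + 13 + 11 + 18 + 11 + 16 = 137
Number of machines = 2
Ideal balanced load = 137 / 2 = 68.5

68.5


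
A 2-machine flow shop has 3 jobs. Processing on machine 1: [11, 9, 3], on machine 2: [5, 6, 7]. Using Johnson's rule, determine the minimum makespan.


Apply Johnson's rule:
  Group 1 (a <= b): [(3, 3, 7)]
  Group 2 (a > b): [(2, 9, 6), (1, 11, 5)]
Optimal job order: [3, 2, 1]
Schedule:
  Job 3: M1 done at 3, M2 done at 10
  Job 2: M1 done at 12, M2 done at 18
  Job 1: M1 done at 23, M2 done at 28
Makespan = 28

28


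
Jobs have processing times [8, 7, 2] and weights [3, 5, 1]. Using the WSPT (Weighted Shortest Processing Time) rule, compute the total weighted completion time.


Compute p/w ratios and sort ascending (WSPT): [(7, 5), (2, 1), (8, 3)]
Compute weighted completion times:
  Job (p=7,w=5): C=7, w*C=5*7=35
  Job (p=2,w=1): C=9, w*C=1*9=9
  Job (p=8,w=3): C=17, w*C=3*17=51
Total weighted completion time = 95

95


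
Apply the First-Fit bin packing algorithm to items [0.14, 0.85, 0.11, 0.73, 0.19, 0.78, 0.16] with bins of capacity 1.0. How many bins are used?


Place items sequentially using First-Fit:
  Item 0.14 -> new Bin 1
  Item 0.85 -> Bin 1 (now 0.99)
  Item 0.11 -> new Bin 2
  Item 0.73 -> Bin 2 (now 0.84)
  Item 0.19 -> new Bin 3
  Item 0.78 -> Bin 3 (now 0.97)
  Item 0.16 -> Bin 2 (now 1.0)
Total bins used = 3

3


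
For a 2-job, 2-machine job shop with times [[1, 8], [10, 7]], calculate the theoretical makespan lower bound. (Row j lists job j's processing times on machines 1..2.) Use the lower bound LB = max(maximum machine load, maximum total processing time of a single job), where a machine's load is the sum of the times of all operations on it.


Machine loads:
  Machine 1: 1 + 10 = 11
  Machine 2: 8 + 7 = 15
Max machine load = 15
Job totals:
  Job 1: 9
  Job 2: 17
Max job total = 17
Lower bound = max(15, 17) = 17

17


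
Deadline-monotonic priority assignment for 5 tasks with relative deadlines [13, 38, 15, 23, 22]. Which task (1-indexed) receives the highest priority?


Sort tasks by relative deadline (ascending):
  Task 1: deadline = 13
  Task 3: deadline = 15
  Task 5: deadline = 22
  Task 4: deadline = 23
  Task 2: deadline = 38
Priority order (highest first): [1, 3, 5, 4, 2]
Highest priority task = 1

1


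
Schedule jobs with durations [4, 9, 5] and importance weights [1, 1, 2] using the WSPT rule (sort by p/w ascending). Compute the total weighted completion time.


Compute p/w ratios and sort ascending (WSPT): [(5, 2), (4, 1), (9, 1)]
Compute weighted completion times:
  Job (p=5,w=2): C=5, w*C=2*5=10
  Job (p=4,w=1): C=9, w*C=1*9=9
  Job (p=9,w=1): C=18, w*C=1*18=18
Total weighted completion time = 37

37


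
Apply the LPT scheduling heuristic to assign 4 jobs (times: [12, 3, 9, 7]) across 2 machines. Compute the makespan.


Sort jobs in decreasing order (LPT): [12, 9, 7, 3]
Assign each job to the least loaded machine:
  Machine 1: jobs [12, 3], load = 15
  Machine 2: jobs [9, 7], load = 16
Makespan = max load = 16

16


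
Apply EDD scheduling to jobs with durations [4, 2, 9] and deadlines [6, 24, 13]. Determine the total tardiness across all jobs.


Sort by due date (EDD order): [(4, 6), (9, 13), (2, 24)]
Compute completion times and tardiness:
  Job 1: p=4, d=6, C=4, tardiness=max(0,4-6)=0
  Job 2: p=9, d=13, C=13, tardiness=max(0,13-13)=0
  Job 3: p=2, d=24, C=15, tardiness=max(0,15-24)=0
Total tardiness = 0

0


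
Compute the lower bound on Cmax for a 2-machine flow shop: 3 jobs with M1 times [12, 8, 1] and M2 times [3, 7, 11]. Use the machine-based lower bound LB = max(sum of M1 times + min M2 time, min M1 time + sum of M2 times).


LB1 = sum(M1 times) + min(M2 times) = 21 + 3 = 24
LB2 = min(M1 times) + sum(M2 times) = 1 + 21 = 22
Lower bound = max(LB1, LB2) = max(24, 22) = 24

24


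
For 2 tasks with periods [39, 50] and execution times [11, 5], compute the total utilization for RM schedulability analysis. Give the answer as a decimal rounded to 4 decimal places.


Compute individual utilizations (exact fractions):
  Task 1: C/T = 11/39 (approx. 0.2821)
  Task 2: C/T = 5/50 = 1/10 (approx. 0.1)
Total utilization U = 11/39 + 1/10 = 149/390
Rounded to 4 decimal places: U = 0.3821
RM (Liu & Layland) bound for 2 tasks = 0.828427; compare with U = 149/390 (approx. 0.382051)
U <= bound, so schedulable by RM sufficient condition.

0.3821


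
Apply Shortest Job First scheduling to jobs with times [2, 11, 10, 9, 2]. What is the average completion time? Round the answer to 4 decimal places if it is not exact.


SJF order (ascending): [2, 2, 9, 10, 11]
Completion times:
  Job 1: burst=2, C=2
  Job 2: burst=2, C=4
  Job 3: burst=9, C=13
  Job 4: burst=10, C=23
  Job 5: burst=11, C=34
Average completion = 76/5 = 15.2

15.2


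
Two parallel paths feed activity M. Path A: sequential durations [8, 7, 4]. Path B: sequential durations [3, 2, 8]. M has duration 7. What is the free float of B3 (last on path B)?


ES(B3) = sum of predecessors on chain B = 5
EF(B3) = ES + duration = 5 + 8 = 13
Successor of B3 is M. ES(M) = max(sum(A), sum(B)) = max(19, 13) = 19
Free float = ES(successor) - EF(current) = 19 - 13 = 6

6


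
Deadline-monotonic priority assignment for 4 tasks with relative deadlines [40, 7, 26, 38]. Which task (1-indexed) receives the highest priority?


Sort tasks by relative deadline (ascending):
  Task 2: deadline = 7
  Task 3: deadline = 26
  Task 4: deadline = 38
  Task 1: deadline = 40
Priority order (highest first): [2, 3, 4, 1]
Highest priority task = 2

2


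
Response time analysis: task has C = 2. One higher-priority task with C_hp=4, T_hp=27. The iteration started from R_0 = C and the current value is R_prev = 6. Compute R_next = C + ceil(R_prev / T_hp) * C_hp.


R_next = C + ceil(R_prev / T_hp) * C_hp
ceil(6 / 27) = ceil(0.2222) = 1
Interference = 1 * 4 = 4
R_next = 2 + 4 = 6
R_next = R_prev, so the iteration has converged (response time = 6).

6


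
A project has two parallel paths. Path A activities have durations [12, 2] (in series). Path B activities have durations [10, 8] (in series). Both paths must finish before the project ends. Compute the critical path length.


Path A total = 12 + 2 = 14
Path B total = 10 + 8 = 18
Critical path = longest path = max(14, 18) = 18

18


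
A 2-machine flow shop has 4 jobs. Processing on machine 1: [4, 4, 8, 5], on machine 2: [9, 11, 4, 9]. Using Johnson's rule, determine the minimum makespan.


Apply Johnson's rule:
  Group 1 (a <= b): [(1, 4, 9), (2, 4, 11), (4, 5, 9)]
  Group 2 (a > b): [(3, 8, 4)]
Optimal job order: [1, 2, 4, 3]
Schedule:
  Job 1: M1 done at 4, M2 done at 13
  Job 2: M1 done at 8, M2 done at 24
  Job 4: M1 done at 13, M2 done at 33
  Job 3: M1 done at 21, M2 done at 37
Makespan = 37

37


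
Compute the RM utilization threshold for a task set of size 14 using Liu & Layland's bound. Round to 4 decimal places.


Compute 2^(1/14) = 1.0507566387
Subtract 1: 1.0507566387 - 1 = 0.0507566387
Multiply by n: 14 * 0.0507566387 = 0.7105929418
Round to 4 dp: 0.7106

0.7106


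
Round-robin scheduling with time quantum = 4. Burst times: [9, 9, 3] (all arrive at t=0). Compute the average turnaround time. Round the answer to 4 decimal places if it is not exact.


Time quantum = 4
Execution trace:
  J1 runs 4 units, time = 4
  J2 runs 4 units, time = 8
  J3 runs 3 units, time = 11
  J1 runs 4 units, time = 15
  J2 runs 4 units, time = 19
  J1 runs 1 units, time = 20
  J2 runs 1 units, time = 21
Finish times: [20, 21, 11]
Average turnaround = 52/3 = 17.3333

17.3333
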